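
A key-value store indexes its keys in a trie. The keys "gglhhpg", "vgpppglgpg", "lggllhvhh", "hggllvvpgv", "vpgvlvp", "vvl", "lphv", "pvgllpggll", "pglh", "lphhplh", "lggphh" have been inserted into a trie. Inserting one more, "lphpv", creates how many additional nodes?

2

"lph" is already a path in the trie; the remaining "pv" must be added.
So 5 − 3 = 2 new nodes.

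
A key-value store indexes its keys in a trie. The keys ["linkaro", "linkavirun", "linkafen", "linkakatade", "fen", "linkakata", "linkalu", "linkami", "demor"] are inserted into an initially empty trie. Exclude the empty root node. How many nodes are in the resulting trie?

33

Insert word by word; a character creates a node only if that edge doesn't already exist:
  "linkaro" → 7 new (l, i, n, k, a, r, o)
  "linkavirun" → prefix "linka" already present; 5 new (v, i, r, u, n)
  "linkafen" → prefix "linka" already present; 3 new (f, e, n)
  "linkakatade" → prefix "linka" already present; 6 new (k, a, t, a, d, e)
  "fen" → 3 new (f, e, n)
  "linkakata" → prefix "linkakata" already present; 0 new (none)
  "linkalu" → prefix "linka" already present; 2 new (l, u)
  "linkami" → prefix "linka" already present; 2 new (m, i)
  "demor" → 5 new (d, e, m, o, r)
Total nodes = 7 + 5 + 3 + 6 + 3 + 0 + 2 + 2 + 5 = 33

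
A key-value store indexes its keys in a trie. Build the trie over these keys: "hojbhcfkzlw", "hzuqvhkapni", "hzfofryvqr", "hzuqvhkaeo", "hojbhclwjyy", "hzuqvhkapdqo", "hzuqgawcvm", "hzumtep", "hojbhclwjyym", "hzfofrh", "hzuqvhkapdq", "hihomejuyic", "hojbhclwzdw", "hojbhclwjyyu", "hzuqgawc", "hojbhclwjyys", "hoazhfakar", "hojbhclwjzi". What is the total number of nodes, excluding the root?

76

Trace insertions, counting only characters that open a new branch:
  "hojbhcfkzlw" → 11 new (h, o, j, b, h, c, f, k, z, l, w)
  "hzuqvhkapni" → prefix "h" already present; 10 new (z, u, q, v, h, k, a, p, n, i)
  "hzfofryvqr" → prefix "hz" already present; 8 new (f, o, f, r, y, v, q, r)
  "hzuqvhkaeo" → prefix "hzuqvhka" already present; 2 new (e, o)
  "hojbhclwjyy" → prefix "hojbhc" already present; 5 new (l, w, j, y, y)
  "hzuqvhkapdqo" → prefix "hzuqvhkap" already present; 3 new (d, q, o)
  "hzuqgawcvm" → prefix "hzuq" already present; 6 new (g, a, w, c, v, m)
  "hzumtep" → prefix "hzu" already present; 4 new (m, t, e, p)
  "hojbhclwjyym" → prefix "hojbhclwjyy" already present; 1 new (m)
  "hzfofrh" → prefix "hzfofr" already present; 1 new (h)
  "hzuqvhkapdq" → prefix "hzuqvhkapdq" already present; 0 new (none)
  "hihomejuyic" → prefix "h" already present; 10 new (i, h, o, m, e, j, u, y, i, c)
  "hojbhclwzdw" → prefix "hojbhclw" already present; 3 new (z, d, w)
  "hojbhclwjyyu" → prefix "hojbhclwjyy" already present; 1 new (u)
  "hzuqgawc" → prefix "hzuqgawc" already present; 0 new (none)
  "hojbhclwjyys" → prefix "hojbhclwjyy" already present; 1 new (s)
  "hoazhfakar" → prefix "ho" already present; 8 new (a, z, h, f, a, k, a, r)
  "hojbhclwjzi" → prefix "hojbhclwj" already present; 2 new (z, i)
Total nodes = 11 + 10 + 8 + 2 + 5 + 3 + 6 + 4 + 1 + 1 + 0 + 10 + 3 + 1 + 0 + 1 + 8 + 2 = 76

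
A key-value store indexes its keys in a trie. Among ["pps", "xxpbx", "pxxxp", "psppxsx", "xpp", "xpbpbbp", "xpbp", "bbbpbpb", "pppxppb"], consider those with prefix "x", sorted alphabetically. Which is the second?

xpbpbbp

DFS of the "x" subtree visits, in order: "xpbp", "xpbpbbp", "xpp", "xxpbx"
Position 2: xpbpbbp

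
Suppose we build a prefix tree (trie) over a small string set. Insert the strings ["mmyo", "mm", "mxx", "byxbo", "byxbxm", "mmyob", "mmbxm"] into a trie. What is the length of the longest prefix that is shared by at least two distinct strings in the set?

4

The deepest shared node is where two words last agree before diverging.
"byxbo" and "byxbxm" agree on "byxb" (4 characters) before diverging; nothing deeper is shared.
Longest shared-prefix length: 4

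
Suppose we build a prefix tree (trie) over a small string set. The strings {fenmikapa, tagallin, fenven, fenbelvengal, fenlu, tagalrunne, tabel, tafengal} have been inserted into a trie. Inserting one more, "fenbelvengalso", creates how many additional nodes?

2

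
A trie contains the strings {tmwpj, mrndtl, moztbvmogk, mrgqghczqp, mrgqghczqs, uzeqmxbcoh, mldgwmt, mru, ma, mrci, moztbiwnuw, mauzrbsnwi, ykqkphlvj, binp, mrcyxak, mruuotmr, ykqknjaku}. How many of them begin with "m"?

Filter for entries beginning with "m":
Matches: "ma", "mauzrbsnwi", "mldgwmt", "moztbiwnuw", "moztbvmogk", "mrci", "mrcyxak", "mrgqghczqp", "mrgqghczqs", "mrndtl", "mru", "mruuotmr"
Count: 12

12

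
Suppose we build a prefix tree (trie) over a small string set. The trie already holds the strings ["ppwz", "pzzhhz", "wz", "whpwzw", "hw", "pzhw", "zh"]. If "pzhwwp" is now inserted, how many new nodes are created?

"pzhw" is already a path in the trie; the remaining "wp" must be added.
New nodes needed: |"pzhwwp"| − 4 = 6 − 4 = 2.

2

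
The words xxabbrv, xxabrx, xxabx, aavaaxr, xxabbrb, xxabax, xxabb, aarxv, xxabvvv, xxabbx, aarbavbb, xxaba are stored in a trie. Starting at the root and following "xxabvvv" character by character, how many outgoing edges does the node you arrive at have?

Walk "xxabvvv" from the root, arriving at one node.
No stored string extends past "xxabvvv".
That node has 0 child edges.

0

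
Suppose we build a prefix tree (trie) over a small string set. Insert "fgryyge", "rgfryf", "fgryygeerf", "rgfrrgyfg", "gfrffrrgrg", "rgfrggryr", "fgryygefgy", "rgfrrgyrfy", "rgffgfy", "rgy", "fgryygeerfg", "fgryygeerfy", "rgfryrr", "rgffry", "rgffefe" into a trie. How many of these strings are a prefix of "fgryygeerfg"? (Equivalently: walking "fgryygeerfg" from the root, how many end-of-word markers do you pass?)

Traverse "fgryygeerfg" character by character; count nodes along the way that are marked as word ends.
Prefixes of the query that are stored words: "fgryyge", "fgryygeerf", "fgryygeerfg"
Count: 3

3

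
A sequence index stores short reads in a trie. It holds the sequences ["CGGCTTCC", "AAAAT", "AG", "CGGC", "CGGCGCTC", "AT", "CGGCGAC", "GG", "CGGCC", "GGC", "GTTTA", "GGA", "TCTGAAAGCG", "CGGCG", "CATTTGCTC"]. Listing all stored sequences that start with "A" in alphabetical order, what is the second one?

AG

Words with prefix "A", in lexicographic order: "AAAAT", "AG", "AT"
The 2nd is AG.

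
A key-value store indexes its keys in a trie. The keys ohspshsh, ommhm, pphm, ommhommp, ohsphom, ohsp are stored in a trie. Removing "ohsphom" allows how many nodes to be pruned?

After clearing the end-marker at "ohsphom", prune upward until reaching a node still needed by another word.
The suffix "hom" (3 nodes) is used only by "ohsphom"; the node for "ohsp" still has the child "s", so pruning stops there.
Nodes removed: 3

3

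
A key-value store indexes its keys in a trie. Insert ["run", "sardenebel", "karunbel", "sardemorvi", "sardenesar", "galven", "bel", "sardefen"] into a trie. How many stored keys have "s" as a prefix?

4

Traverse to the node for "s", then collect every word in that subtree.
Words under "s": sardefen, sardemorvi, sardenebel, sardenesar
Count: 4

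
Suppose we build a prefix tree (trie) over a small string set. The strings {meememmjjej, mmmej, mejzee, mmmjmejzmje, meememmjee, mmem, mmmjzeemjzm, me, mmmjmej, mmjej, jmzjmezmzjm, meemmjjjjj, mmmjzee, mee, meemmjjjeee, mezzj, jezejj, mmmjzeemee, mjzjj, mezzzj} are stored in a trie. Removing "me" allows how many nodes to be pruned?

After clearing the end-marker at "me", prune upward until reaching a node still needed by another word.
Every node on "me" is still needed (e.g. by "meememmjjej"), so nothing is freed.
Nodes removed: 0

0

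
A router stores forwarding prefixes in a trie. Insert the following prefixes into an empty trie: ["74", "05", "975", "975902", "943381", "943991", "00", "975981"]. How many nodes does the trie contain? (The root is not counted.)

21

For each word, the new-node count is its length minus the longest prefix already in the trie:
  "74" → 2 new (7, 4)
  "05" → 2 new (0, 5)
  "975" → 3 new (9, 7, 5)
  "975902" → prefix "975" already present; 3 new (9, 0, 2)
  "943381" → prefix "9" already present; 5 new (4, 3, 3, 8, 1)
  "943991" → prefix "943" already present; 3 new (9, 9, 1)
  "00" → prefix "0" already present; 1 new (0)
  "975981" → prefix "9759" already present; 2 new (8, 1)
Total nodes = 2 + 2 + 3 + 3 + 5 + 3 + 1 + 2 = 21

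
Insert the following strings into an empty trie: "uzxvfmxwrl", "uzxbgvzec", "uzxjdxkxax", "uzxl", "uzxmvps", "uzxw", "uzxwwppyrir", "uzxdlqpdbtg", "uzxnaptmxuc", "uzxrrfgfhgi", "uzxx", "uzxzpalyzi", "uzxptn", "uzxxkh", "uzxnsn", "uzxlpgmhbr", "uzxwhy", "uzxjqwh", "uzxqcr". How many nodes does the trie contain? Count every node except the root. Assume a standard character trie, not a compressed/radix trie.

89

Trace insertions, counting only characters that open a new branch:
  "uzxvfmxwrl" → 10 new (u, z, x, v, f, m, x, w, r, l)
  "uzxbgvzec" → prefix "uzx" already present; 6 new (b, g, v, z, e, c)
  "uzxjdxkxax" → prefix "uzx" already present; 7 new (j, d, x, k, x, a, x)
  "uzxl" → prefix "uzx" already present; 1 new (l)
  "uzxmvps" → prefix "uzx" already present; 4 new (m, v, p, s)
  "uzxw" → prefix "uzx" already present; 1 new (w)
  "uzxwwppyrir" → prefix "uzxw" already present; 7 new (w, p, p, y, r, i, r)
  "uzxdlqpdbtg" → prefix "uzx" already present; 8 new (d, l, q, p, d, b, t, g)
  "uzxnaptmxuc" → prefix "uzx" already present; 8 new (n, a, p, t, m, x, u, c)
  "uzxrrfgfhgi" → prefix "uzx" already present; 8 new (r, r, f, g, f, h, g, i)
  "uzxx" → prefix "uzx" already present; 1 new (x)
  "uzxzpalyzi" → prefix "uzx" already present; 7 new (z, p, a, l, y, z, i)
  "uzxptn" → prefix "uzx" already present; 3 new (p, t, n)
  "uzxxkh" → prefix "uzxx" already present; 2 new (k, h)
  "uzxnsn" → prefix "uzxn" already present; 2 new (s, n)
  "uzxlpgmhbr" → prefix "uzxl" already present; 6 new (p, g, m, h, b, r)
  "uzxwhy" → prefix "uzxw" already present; 2 new (h, y)
  "uzxjqwh" → prefix "uzxj" already present; 3 new (q, w, h)
  "uzxqcr" → prefix "uzx" already present; 3 new (q, c, r)
Total nodes = 10 + 6 + 7 + 1 + 4 + 1 + 7 + 8 + 8 + 8 + 1 + 7 + 3 + 2 + 2 + 6 + 2 + 3 + 3 = 89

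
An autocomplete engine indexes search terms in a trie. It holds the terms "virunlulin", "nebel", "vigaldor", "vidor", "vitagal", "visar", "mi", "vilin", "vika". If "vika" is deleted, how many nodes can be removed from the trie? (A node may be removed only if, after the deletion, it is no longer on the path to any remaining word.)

2

Walk "vika" from the leaf back toward the root, removing each node that no remaining word uses.
The suffix "ka" (2 nodes) is used only by "vika"; the node for "vi" still has the child "r", so pruning stops there.
Nodes removed: 2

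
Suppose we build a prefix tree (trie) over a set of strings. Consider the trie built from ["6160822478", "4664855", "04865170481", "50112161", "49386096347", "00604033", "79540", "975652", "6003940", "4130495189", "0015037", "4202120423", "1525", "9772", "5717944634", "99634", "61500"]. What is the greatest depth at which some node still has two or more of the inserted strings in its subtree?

2

Look for the deepest trie node that still has at least two words in its subtree.
e.g. "0015037" and "00604033" share the prefix "00" of length 2; no pair shares a longer one.
Longest shared-prefix length: 2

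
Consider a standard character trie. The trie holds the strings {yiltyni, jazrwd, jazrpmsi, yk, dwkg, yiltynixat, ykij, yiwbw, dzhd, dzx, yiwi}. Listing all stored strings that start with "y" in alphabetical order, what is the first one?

DFS of the "y" subtree visits, in order: "yiltyni", "yiltynixat", "yiwbw", "yiwi", "yk", "ykij"
Position 1: yiltyni

yiltyni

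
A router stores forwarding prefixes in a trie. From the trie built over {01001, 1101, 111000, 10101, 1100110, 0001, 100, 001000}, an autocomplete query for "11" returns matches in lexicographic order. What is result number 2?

DFS of the "11" subtree visits, in order: "1100110", "1101", "111000"
The 2nd is 1101.

1101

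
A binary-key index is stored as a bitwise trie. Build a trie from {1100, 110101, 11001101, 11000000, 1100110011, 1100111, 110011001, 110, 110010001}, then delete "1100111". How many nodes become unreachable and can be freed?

After clearing the end-marker at "1100111", prune upward until reaching a node still needed by another word.
The suffix "1" (1 node) is used only by "1100111"; the node for "110011" still has the child "0", so pruning stops there.
Nodes removed: 1

1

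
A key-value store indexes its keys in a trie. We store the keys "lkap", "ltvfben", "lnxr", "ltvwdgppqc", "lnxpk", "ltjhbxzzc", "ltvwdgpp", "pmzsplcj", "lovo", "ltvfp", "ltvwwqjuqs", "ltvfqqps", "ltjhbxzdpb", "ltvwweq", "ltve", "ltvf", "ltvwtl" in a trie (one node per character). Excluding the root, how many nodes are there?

59

Insert word by word; a character creates a node only if that edge doesn't already exist:
  "lkap" → 4 new (l, k, a, p)
  "ltvfben" → prefix "l" already present; 6 new (t, v, f, b, e, n)
  "lnxr" → prefix "l" already present; 3 new (n, x, r)
  "ltvwdgppqc" → prefix "ltv" already present; 7 new (w, d, g, p, p, q, c)
  "lnxpk" → prefix "lnx" already present; 2 new (p, k)
  "ltjhbxzzc" → prefix "lt" already present; 7 new (j, h, b, x, z, z, c)
  "ltvwdgpp" → prefix "ltvwdgpp" already present; 0 new (none)
  "pmzsplcj" → 8 new (p, m, z, s, p, l, c, j)
  "lovo" → prefix "l" already present; 3 new (o, v, o)
  "ltvfp" → prefix "ltvf" already present; 1 new (p)
  "ltvwwqjuqs" → prefix "ltvw" already present; 6 new (w, q, j, u, q, s)
  "ltvfqqps" → prefix "ltvf" already present; 4 new (q, q, p, s)
  "ltjhbxzdpb" → prefix "ltjhbxz" already present; 3 new (d, p, b)
  "ltvwweq" → prefix "ltvww" already present; 2 new (e, q)
  "ltve" → prefix "ltv" already present; 1 new (e)
  "ltvf" → prefix "ltvf" already present; 0 new (none)
  "ltvwtl" → prefix "ltvw" already present; 2 new (t, l)
Total nodes = 4 + 6 + 3 + 7 + 2 + 7 + 0 + 8 + 3 + 1 + 6 + 4 + 3 + 2 + 1 + 0 + 2 = 59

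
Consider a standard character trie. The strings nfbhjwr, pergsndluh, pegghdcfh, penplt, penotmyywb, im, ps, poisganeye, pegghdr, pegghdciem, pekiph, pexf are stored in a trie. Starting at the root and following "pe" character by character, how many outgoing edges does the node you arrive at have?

Walk "pe" from the root, arriving at one node.
Characters that immediately follow "pe" among the stored strings: {g, k, n, r, x}.
That node has 5 child edges.

5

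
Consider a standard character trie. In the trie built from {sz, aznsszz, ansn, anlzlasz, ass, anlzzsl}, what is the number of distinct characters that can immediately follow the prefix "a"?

3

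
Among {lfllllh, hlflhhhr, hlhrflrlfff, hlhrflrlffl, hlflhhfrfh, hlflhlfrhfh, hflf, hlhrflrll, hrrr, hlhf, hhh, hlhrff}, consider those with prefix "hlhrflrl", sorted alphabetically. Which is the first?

DFS of the "hlhrflrl" subtree visits, in order: "hlhrflrlfff", "hlhrflrlffl", "hlhrflrll"
The 1st is hlhrflrlfff.

hlhrflrlfff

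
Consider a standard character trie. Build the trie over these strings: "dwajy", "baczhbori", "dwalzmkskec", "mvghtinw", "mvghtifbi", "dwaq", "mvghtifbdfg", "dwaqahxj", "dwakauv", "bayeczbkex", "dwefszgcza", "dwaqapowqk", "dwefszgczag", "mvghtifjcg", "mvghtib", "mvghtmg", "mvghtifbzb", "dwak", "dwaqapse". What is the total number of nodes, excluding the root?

77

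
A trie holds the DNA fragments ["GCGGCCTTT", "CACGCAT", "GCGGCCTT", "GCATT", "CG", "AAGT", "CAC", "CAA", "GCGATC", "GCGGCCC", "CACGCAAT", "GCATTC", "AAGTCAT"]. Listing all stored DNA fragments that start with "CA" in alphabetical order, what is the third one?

CACGCAAT

Words with prefix "CA", in lexicographic order: "CAA", "CAC", "CACGCAAT", "CACGCAT"
Position 3: CACGCAAT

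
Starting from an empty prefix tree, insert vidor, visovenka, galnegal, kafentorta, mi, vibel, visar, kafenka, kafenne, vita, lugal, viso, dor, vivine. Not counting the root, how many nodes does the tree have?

Count nodes per top-level branch (shared prefixes stored once):
  'd'-branch (dor): 3 nodes
  'g'-branch (galnegal): 8 nodes
  'k'-branch (kafenka, kafenne, kafentorta): 14 nodes
  'l'-branch (lugal): 5 nodes
  'm'-branch (mi): 2 nodes
  'v'-branch (vibel, vidor, visar, viso, visovenka, vita, vivine): 23 nodes
Sum: 55

55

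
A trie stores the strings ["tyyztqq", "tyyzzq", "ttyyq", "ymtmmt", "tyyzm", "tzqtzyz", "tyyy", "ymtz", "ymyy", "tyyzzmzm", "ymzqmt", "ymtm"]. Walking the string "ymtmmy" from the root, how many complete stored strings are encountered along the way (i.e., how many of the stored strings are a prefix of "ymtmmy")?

Traverse "ymtmmy" character by character; count nodes along the way that are marked as word ends.
Prefixes of the query that are stored words: "ymtm"
Count: 1

1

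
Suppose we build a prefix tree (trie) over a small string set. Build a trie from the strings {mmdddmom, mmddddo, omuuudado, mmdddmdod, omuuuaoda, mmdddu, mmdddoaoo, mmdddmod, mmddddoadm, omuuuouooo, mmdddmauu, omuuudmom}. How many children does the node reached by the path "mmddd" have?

4

The children of the "mmddd" node are the distinct next characters among strings starting with "mmddd".
Distinct next characters after "mmddd": d, m, o, u.
That node has 4 child edges.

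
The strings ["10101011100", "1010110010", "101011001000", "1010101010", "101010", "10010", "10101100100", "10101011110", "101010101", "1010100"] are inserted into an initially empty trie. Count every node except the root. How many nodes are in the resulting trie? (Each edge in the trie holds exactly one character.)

Count nodes per top-level branch (shared prefixes stored once):
  '1'-branch (10010, 101010, 1010100, 101010101, 1010101010, 10101011100, 10101011110, 1010110010, 10101100100, 101011001000): 27 nodes
Sum: 27

27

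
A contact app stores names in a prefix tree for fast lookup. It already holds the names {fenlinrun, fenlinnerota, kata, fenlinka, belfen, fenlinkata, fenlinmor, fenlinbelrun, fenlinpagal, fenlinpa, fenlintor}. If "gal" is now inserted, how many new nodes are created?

3

Nothing in the trie begins with "g"; the whole of "gal" is new.
3 − 0 = 3 new nodes.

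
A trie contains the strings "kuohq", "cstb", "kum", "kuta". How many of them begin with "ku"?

3

Traverse to the node for "ku", then collect every word in that subtree.
Matches: "kum", "kuohq", "kuta"
Count: 3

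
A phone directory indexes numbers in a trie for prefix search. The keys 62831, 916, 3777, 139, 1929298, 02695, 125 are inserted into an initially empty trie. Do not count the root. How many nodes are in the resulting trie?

28

Insert word by word; a character creates a node only if that edge doesn't already exist:
  "62831" → 5 new (6, 2, 8, 3, 1)
  "916" → 3 new (9, 1, 6)
  "3777" → 4 new (3, 7, 7, 7)
  "139" → 3 new (1, 3, 9)
  "1929298" → prefix "1" already present; 6 new (9, 2, 9, 2, 9, 8)
  "02695" → 5 new (0, 2, 6, 9, 5)
  "125" → prefix "1" already present; 2 new (2, 5)
Total nodes = 5 + 3 + 4 + 3 + 6 + 5 + 2 = 28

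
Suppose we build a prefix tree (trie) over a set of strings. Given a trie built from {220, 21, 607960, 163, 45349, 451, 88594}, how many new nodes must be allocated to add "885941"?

1

Walking "885941" from the root, the first 5 characters ("88594") follow existing edges; "1" is the first miss.
New nodes needed: |"885941"| − 5 = 6 − 5 = 1.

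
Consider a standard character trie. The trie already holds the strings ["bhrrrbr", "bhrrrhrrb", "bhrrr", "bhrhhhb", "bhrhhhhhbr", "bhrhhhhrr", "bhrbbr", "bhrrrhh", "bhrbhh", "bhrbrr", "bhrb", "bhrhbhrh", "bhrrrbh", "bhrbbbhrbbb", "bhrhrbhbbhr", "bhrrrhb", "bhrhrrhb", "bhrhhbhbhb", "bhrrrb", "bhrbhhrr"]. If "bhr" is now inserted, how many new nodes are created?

0

"bhr" is already a full path in the trie; only an end-marker is added.
No new nodes are needed: 0.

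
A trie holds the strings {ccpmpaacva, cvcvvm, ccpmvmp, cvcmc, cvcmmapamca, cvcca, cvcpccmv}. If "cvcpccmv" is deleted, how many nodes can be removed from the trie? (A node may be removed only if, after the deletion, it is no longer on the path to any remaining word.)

5

A node on "cvcpccmv"'s path can go only if nothing else ends at it or branches off below it.
The suffix "pccmv" (5 nodes) is used only by "cvcpccmv"; the node for "cvc" still has the child "v", so pruning stops there.
Nodes removed: 5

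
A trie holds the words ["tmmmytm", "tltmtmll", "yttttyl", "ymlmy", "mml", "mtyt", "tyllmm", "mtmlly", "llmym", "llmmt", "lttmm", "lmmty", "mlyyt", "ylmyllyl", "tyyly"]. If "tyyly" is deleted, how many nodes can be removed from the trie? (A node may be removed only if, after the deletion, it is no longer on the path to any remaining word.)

A node on "tyyly"'s path can go only if nothing else ends at it or branches off below it.
The suffix "yly" (3 nodes) is used only by "tyyly"; the node for "ty" still has the child "l", so pruning stops there.
Nodes removed: 3

3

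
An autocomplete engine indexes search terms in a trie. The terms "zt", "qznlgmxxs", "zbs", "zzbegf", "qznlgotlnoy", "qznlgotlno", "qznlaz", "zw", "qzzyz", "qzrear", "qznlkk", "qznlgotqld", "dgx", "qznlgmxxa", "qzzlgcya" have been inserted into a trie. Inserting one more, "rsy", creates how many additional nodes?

No existing word starts with "r", so every character of "rsy" needs a new node.
3 − 0 = 3 new nodes.

3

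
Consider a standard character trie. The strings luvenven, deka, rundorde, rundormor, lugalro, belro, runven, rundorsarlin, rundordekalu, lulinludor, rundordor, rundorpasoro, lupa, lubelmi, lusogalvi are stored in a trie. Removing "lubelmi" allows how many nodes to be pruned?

5

A node on "lubelmi"'s path can go only if nothing else ends at it or branches off below it.
The suffix "belmi" (5 nodes) is used only by "lubelmi"; the node for "lu" still has the child "v", so pruning stops there.
Nodes removed: 5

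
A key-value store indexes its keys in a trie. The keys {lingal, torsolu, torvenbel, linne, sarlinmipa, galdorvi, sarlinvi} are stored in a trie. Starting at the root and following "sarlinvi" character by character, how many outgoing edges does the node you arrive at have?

Walk "sarlinvi" from the root, arriving at one node.
No stored string extends past "sarlinvi".
That node has 0 child edges.

0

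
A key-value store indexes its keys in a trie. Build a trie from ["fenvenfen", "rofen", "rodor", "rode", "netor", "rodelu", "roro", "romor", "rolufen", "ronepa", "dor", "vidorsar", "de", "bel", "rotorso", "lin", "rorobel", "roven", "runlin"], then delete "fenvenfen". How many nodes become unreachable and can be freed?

After clearing the end-marker at "fenvenfen", prune upward until reaching a node still needed by another word.
No other word shares any prefix with "fenvenfen", so all 9 of its nodes go.
Nodes removed: 9

9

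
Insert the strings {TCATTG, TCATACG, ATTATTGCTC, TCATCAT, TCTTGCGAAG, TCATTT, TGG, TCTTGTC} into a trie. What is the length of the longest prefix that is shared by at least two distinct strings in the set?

Equivalently: take the maximum, over all pairs, of their longest common prefix length.
"TCATTG" and "TCATTT" agree on "TCATT" (5 characters) before diverging; nothing deeper is shared.
Longest shared-prefix length: 5

5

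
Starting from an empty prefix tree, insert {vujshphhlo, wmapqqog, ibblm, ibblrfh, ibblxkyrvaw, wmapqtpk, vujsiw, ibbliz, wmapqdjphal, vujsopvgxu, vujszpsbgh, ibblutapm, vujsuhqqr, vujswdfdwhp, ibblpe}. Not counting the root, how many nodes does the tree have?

77

Trace insertions, counting only characters that open a new branch:
  "vujshphhlo" → 10 new (v, u, j, s, h, p, h, h, l, o)
  "wmapqqog" → 8 new (w, m, a, p, q, q, o, g)
  "ibblm" → 5 new (i, b, b, l, m)
  "ibblrfh" → prefix "ibbl" already present; 3 new (r, f, h)
  "ibblxkyrvaw" → prefix "ibbl" already present; 7 new (x, k, y, r, v, a, w)
  "wmapqtpk" → prefix "wmapq" already present; 3 new (t, p, k)
  "vujsiw" → prefix "vujs" already present; 2 new (i, w)
  "ibbliz" → prefix "ibbl" already present; 2 new (i, z)
  "wmapqdjphal" → prefix "wmapq" already present; 6 new (d, j, p, h, a, l)
  "vujsopvgxu" → prefix "vujs" already present; 6 new (o, p, v, g, x, u)
  "vujszpsbgh" → prefix "vujs" already present; 6 new (z, p, s, b, g, h)
  "ibblutapm" → prefix "ibbl" already present; 5 new (u, t, a, p, m)
  "vujsuhqqr" → prefix "vujs" already present; 5 new (u, h, q, q, r)
  "vujswdfdwhp" → prefix "vujs" already present; 7 new (w, d, f, d, w, h, p)
  "ibblpe" → prefix "ibbl" already present; 2 new (p, e)
Total nodes = 10 + 8 + 5 + 3 + 7 + 3 + 2 + 2 + 6 + 6 + 6 + 5 + 5 + 7 + 2 = 77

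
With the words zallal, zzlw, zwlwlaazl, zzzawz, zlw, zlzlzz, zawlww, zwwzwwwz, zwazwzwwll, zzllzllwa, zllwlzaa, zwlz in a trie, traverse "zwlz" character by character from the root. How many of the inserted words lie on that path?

1

Traverse "zwlz" character by character; count nodes along the way that are marked as word ends.
Prefixes of the query that are stored words: "zwlz"
Count: 1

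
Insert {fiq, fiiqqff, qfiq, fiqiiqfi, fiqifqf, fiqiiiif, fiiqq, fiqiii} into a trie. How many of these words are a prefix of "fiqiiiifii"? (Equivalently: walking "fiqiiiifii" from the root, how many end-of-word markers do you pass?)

Traverse "fiqiiiifii" character by character; count nodes along the way that are marked as word ends.
Prefixes of the query that are stored words: "fiq", "fiqiii", "fiqiiiif"
Count: 3

3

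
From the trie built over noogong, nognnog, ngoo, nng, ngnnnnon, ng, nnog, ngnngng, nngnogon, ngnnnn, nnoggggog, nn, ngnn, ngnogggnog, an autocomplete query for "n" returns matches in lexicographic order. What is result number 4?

ngnnnn

Filter for "n…" and sort: "ng", "ngnn", "ngnngng", "ngnnnn", "ngnnnnon", "ngnogggnog", "ngoo", "nn", "nng", "nngnogon", "nnog", "nnoggggog", "nognnog", "noogong"
Position 4: ngnnnn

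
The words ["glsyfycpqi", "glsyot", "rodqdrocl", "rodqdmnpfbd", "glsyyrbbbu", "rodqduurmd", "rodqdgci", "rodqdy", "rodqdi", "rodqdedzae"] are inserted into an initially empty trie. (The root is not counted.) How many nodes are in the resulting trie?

Count nodes per top-level branch (shared prefixes stored once):
  'g'-branch (glsyfycpqi, glsyot, glsyyrbbbu): 18 nodes
  'r'-branch (rodqdedzae, rodqdgci, rodqdi, rodqdmnpfbd, rodqdrocl, rodqduurmd, rodqdy): 30 nodes
Sum: 48

48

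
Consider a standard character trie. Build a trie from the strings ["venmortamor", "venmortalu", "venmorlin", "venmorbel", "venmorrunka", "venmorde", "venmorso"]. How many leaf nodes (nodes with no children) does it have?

A leaf is a node with no children — equivalently, the end of a word that is not a proper prefix of any other stored word.
Those words: "venmorbel", "venmorde", "venmorlin", "venmorrunka", "venmorso", "venmortalu", "venmortamor"
Leaf count: 7

7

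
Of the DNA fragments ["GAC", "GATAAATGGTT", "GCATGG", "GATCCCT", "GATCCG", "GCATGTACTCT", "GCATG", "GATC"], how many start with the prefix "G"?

8

Traverse to the node for "G", then collect every word in that subtree.
Matches: "GAC", "GATAAATGGTT", "GATC", "GATCCCT", "GATCCG", "GCATG", "GCATGG", "GCATGTACTCT"
Count: 8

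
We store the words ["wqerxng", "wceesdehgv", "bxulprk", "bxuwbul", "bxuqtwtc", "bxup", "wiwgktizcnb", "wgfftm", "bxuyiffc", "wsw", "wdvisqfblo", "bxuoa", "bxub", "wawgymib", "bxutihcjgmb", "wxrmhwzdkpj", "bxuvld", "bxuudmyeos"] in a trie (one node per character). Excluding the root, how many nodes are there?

102

Insert word by word; a character creates a node only if that edge doesn't already exist:
  "wqerxng" → 7 new (w, q, e, r, x, n, g)
  "wceesdehgv" → prefix "w" already present; 9 new (c, e, e, s, d, e, h, g, v)
  "bxulprk" → 7 new (b, x, u, l, p, r, k)
  "bxuwbul" → prefix "bxu" already present; 4 new (w, b, u, l)
  "bxuqtwtc" → prefix "bxu" already present; 5 new (q, t, w, t, c)
  "bxup" → prefix "bxu" already present; 1 new (p)
  "wiwgktizcnb" → prefix "w" already present; 10 new (i, w, g, k, t, i, z, c, n, b)
  "wgfftm" → prefix "w" already present; 5 new (g, f, f, t, m)
  "bxuyiffc" → prefix "bxu" already present; 5 new (y, i, f, f, c)
  "wsw" → prefix "w" already present; 2 new (s, w)
  "wdvisqfblo" → prefix "w" already present; 9 new (d, v, i, s, q, f, b, l, o)
  "bxuoa" → prefix "bxu" already present; 2 new (o, a)
  "bxub" → prefix "bxu" already present; 1 new (b)
  "wawgymib" → prefix "w" already present; 7 new (a, w, g, y, m, i, b)
  "bxutihcjgmb" → prefix "bxu" already present; 8 new (t, i, h, c, j, g, m, b)
  "wxrmhwzdkpj" → prefix "w" already present; 10 new (x, r, m, h, w, z, d, k, p, j)
  "bxuvld" → prefix "bxu" already present; 3 new (v, l, d)
  "bxuudmyeos" → prefix "bxu" already present; 7 new (u, d, m, y, e, o, s)
Total nodes = 7 + 9 + 7 + 4 + 5 + 1 + 10 + 5 + 5 + 2 + 9 + 2 + 1 + 7 + 8 + 10 + 3 + 7 = 102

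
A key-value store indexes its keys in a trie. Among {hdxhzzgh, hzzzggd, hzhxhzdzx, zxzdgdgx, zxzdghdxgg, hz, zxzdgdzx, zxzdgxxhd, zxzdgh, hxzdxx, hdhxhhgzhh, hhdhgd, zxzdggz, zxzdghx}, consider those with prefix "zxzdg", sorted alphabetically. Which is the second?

zxzdgdzx

DFS of the "zxzdg" subtree visits, in order: "zxzdgdgx", "zxzdgdzx", "zxzdggz", "zxzdgh", "zxzdghdxgg", "zxzdghx", "zxzdgxxhd"
The 2nd is zxzdgdzx.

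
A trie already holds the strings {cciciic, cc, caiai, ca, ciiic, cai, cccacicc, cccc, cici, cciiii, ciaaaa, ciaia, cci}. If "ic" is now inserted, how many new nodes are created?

No existing word starts with "i", so every character of "ic" needs a new node.
2 − 0 = 2 new nodes.

2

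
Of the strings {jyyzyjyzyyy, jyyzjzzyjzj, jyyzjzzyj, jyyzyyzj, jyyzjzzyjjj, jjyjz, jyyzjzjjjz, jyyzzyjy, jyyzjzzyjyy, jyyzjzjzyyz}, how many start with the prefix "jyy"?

Filter for entries beginning with "jyy":
Matches: "jyyzjzjjjz", "jyyzjzjzyyz", "jyyzjzzyj", "jyyzjzzyjjj", "jyyzjzzyjyy", "jyyzjzzyjzj", "jyyzyjyzyyy", "jyyzyyzj", "jyyzzyjy"
Count: 9

9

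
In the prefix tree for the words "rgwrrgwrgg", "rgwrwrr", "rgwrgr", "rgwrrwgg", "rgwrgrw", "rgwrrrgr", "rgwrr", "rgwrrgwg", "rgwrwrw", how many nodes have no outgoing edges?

A leaf is a node with no children — equivalently, the end of a word that is not a proper prefix of any other stored word.
Those words: "rgwrgrw", "rgwrrgwg", "rgwrrgwrgg", "rgwrrrgr", "rgwrrwgg", "rgwrwrr", "rgwrwrw"
Leaf count: 7

7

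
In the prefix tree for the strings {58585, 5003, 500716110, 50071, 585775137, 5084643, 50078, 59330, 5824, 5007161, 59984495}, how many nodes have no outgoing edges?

9

Leaves are exactly the stored words that no other stored word extends.
Those words: "5003", "500716110", "50078", "5084643", "5824", "585775137", "58585", "59330", "59984495"
Leaf count: 9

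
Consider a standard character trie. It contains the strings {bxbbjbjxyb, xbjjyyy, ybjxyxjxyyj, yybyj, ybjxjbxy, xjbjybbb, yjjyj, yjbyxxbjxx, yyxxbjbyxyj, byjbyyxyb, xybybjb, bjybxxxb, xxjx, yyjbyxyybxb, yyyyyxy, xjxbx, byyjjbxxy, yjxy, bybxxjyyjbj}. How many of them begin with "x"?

Filter for entries beginning with "x":
Matches: "xbjjyyy", "xjbjybbb", "xjxbx", "xxjx", "xybybjb"
Count: 5

5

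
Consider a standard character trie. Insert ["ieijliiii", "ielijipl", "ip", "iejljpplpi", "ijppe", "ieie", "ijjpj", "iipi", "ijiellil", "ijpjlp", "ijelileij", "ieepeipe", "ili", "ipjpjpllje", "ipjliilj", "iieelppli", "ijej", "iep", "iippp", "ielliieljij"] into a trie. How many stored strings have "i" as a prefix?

Walk to "i"; the words in its subtree are exactly those with that prefix.
Matches: "ieepeipe", "ieie", "ieijliiii", "iejljpplpi", "ielijipl", "ielliieljij", "iep", "iieelppli", "iipi", "iippp", "ijej", "ijelileij", "ijiellil", "ijjpj", "ijpjlp", "ijppe", "ili", "ip", "ipjliilj", "ipjpjpllje"
Count: 20

20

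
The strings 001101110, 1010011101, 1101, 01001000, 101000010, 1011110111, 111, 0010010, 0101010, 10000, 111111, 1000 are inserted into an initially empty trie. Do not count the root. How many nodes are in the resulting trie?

Count nodes per top-level branch (shared prefixes stored once):
  '0'-branch (0010010, 001101110, 01001000, 0101010): 24 nodes
  '1'-branch (1000, 10000, 101000010, 1010011101, 1011110111, 1101, 111, 111111): 31 nodes
Sum: 55

55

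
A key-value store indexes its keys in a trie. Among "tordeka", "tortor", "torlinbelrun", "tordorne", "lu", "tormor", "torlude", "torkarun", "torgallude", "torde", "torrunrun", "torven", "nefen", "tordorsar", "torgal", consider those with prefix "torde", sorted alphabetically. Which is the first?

torde

Filter for "torde…" and sort: "torde", "tordeka"
The 1st is torde.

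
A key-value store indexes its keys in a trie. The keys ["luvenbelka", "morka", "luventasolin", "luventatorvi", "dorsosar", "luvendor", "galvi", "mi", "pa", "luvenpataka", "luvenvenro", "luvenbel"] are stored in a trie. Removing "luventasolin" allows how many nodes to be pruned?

Walk "luventasolin" from the leaf back toward the root, removing each node that no remaining word uses.
The suffix "solin" (5 nodes) is used only by "luventasolin"; the node for "luventa" still has the child "t", so pruning stops there.
Nodes removed: 5

5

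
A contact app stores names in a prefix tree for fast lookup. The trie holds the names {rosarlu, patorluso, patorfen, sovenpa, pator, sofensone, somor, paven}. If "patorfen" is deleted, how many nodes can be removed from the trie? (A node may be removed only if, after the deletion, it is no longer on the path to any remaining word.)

3

Walk "patorfen" from the leaf back toward the root, removing each node that no remaining word uses.
The suffix "fen" (3 nodes) is used only by "patorfen"; the node for "pator" still has the child "l", so pruning stops there.
Nodes removed: 3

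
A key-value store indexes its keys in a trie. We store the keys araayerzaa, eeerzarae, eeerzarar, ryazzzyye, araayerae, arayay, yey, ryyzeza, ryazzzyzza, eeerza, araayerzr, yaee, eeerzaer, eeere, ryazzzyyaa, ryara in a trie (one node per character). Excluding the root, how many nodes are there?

Insert word by word; a character creates a node only if that edge doesn't already exist:
  "araayerzaa" → 10 new (a, r, a, a, y, e, r, z, a, a)
  "eeerzarae" → 9 new (e, e, e, r, z, a, r, a, e)
  "eeerzarar" → prefix "eeerzara" already present; 1 new (r)
  "ryazzzyye" → 9 new (r, y, a, z, z, z, y, y, e)
  "araayerae" → prefix "araayer" already present; 2 new (a, e)
  "arayay" → prefix "ara" already present; 3 new (y, a, y)
  "yey" → 3 new (y, e, y)
  "ryyzeza" → prefix "ry" already present; 5 new (y, z, e, z, a)
  "ryazzzyzza" → prefix "ryazzzy" already present; 3 new (z, z, a)
  "eeerza" → prefix "eeerza" already present; 0 new (none)
  "araayerzr" → prefix "araayerz" already present; 1 new (r)
  "yaee" → prefix "y" already present; 3 new (a, e, e)
  "eeerzaer" → prefix "eeerza" already present; 2 new (e, r)
  "eeere" → prefix "eeer" already present; 1 new (e)
  "ryazzzyyaa" → prefix "ryazzzyy" already present; 2 new (a, a)
  "ryara" → prefix "rya" already present; 2 new (r, a)
Total nodes = 10 + 9 + 1 + 9 + 2 + 3 + 3 + 5 + 3 + 0 + 1 + 3 + 2 + 1 + 2 + 2 = 56

56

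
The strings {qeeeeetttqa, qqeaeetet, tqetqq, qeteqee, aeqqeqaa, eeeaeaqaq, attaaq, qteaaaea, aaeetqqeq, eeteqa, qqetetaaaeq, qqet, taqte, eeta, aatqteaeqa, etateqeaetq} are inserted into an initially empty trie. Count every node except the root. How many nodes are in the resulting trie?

102

For each word, the new-node count is its length minus the longest prefix already in the trie:
  "qeeeeetttqa" → 11 new (q, e, e, e, e, e, t, t, t, q, a)
  "qqeaeetet" → prefix "q" already present; 8 new (q, e, a, e, e, t, e, t)
  "tqetqq" → 6 new (t, q, e, t, q, q)
  "qeteqee" → prefix "qe" already present; 5 new (t, e, q, e, e)
  "aeqqeqaa" → 8 new (a, e, q, q, e, q, a, a)
  "eeeaeaqaq" → 9 new (e, e, e, a, e, a, q, a, q)
  "attaaq" → prefix "a" already present; 5 new (t, t, a, a, q)
  "qteaaaea" → prefix "q" already present; 7 new (t, e, a, a, a, e, a)
  "aaeetqqeq" → prefix "a" already present; 8 new (a, e, e, t, q, q, e, q)
  "eeteqa" → prefix "ee" already present; 4 new (t, e, q, a)
  "qqetetaaaeq" → prefix "qqe" already present; 8 new (t, e, t, a, a, a, e, q)
  "qqet" → prefix "qqet" already present; 0 new (none)
  "taqte" → prefix "t" already present; 4 new (a, q, t, e)
  "eeta" → prefix "eet" already present; 1 new (a)
  "aatqteaeqa" → prefix "aa" already present; 8 new (t, q, t, e, a, e, q, a)
  "etateqeaetq" → prefix "e" already present; 10 new (t, a, t, e, q, e, a, e, t, q)
Total nodes = 11 + 8 + 6 + 5 + 8 + 9 + 5 + 7 + 8 + 4 + 8 + 0 + 4 + 1 + 8 + 10 = 102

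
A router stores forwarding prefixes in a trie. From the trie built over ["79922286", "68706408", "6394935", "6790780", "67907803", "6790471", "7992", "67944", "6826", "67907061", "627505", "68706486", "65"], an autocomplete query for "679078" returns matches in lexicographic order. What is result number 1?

DFS of the "679078" subtree visits, in order: "6790780", "67907803"
The 1st is 6790780.

6790780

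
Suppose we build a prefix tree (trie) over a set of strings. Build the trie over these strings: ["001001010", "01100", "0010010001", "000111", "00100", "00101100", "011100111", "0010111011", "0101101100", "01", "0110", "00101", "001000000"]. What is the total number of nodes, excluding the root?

46

For each word, the new-node count is its length minus the longest prefix already in the trie:
  "001001010" → 9 new (0, 0, 1, 0, 0, 1, 0, 1, 0)
  "01100" → prefix "0" already present; 4 new (1, 1, 0, 0)
  "0010010001" → prefix "0010010" already present; 3 new (0, 0, 1)
  "000111" → prefix "00" already present; 4 new (0, 1, 1, 1)
  "00100" → prefix "00100" already present; 0 new (none)
  "00101100" → prefix "0010" already present; 4 new (1, 1, 0, 0)
  "011100111" → prefix "011" already present; 6 new (1, 0, 0, 1, 1, 1)
  "0010111011" → prefix "001011" already present; 4 new (1, 0, 1, 1)
  "0101101100" → prefix "01" already present; 8 new (0, 1, 1, 0, 1, 1, 0, 0)
  "01" → prefix "01" already present; 0 new (none)
  "0110" → prefix "0110" already present; 0 new (none)
  "00101" → prefix "00101" already present; 0 new (none)
  "001000000" → prefix "00100" already present; 4 new (0, 0, 0, 0)
Total nodes = 9 + 4 + 3 + 4 + 0 + 4 + 6 + 4 + 8 + 0 + 0 + 0 + 4 = 46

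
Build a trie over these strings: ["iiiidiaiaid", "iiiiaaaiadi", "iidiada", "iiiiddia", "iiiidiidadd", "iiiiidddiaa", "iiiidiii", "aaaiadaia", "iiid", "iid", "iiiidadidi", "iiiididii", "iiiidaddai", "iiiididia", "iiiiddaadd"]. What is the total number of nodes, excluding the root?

65

For each word, the new-node count is its length minus the longest prefix already in the trie:
  "iiiidiaiaid" → 11 new (i, i, i, i, d, i, a, i, a, i, d)
  "iiiiaaaiadi" → prefix "iiii" already present; 7 new (a, a, a, i, a, d, i)
  "iidiada" → prefix "ii" already present; 5 new (d, i, a, d, a)
  "iiiiddia" → prefix "iiiid" already present; 3 new (d, i, a)
  "iiiidiidadd" → prefix "iiiidi" already present; 5 new (i, d, a, d, d)
  "iiiiidddiaa" → prefix "iiii" already present; 7 new (i, d, d, d, i, a, a)
  "iiiidiii" → prefix "iiiidii" already present; 1 new (i)
  "aaaiadaia" → 9 new (a, a, a, i, a, d, a, i, a)
  "iiid" → prefix "iii" already present; 1 new (d)
  "iid" → prefix "iid" already present; 0 new (none)
  "iiiidadidi" → prefix "iiiid" already present; 5 new (a, d, i, d, i)
  "iiiididii" → prefix "iiiidi" already present; 3 new (d, i, i)
  "iiiidaddai" → prefix "iiiidad" already present; 3 new (d, a, i)
  "iiiididia" → prefix "iiiididi" already present; 1 new (a)
  "iiiiddaadd" → prefix "iiiidd" already present; 4 new (a, a, d, d)
Total nodes = 11 + 7 + 5 + 3 + 5 + 7 + 1 + 9 + 1 + 0 + 5 + 3 + 3 + 1 + 4 = 65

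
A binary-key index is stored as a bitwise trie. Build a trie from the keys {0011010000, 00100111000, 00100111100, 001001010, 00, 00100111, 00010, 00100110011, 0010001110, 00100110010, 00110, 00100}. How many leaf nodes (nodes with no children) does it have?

8

Leaves are exactly the stored words that no other stored word extends.
Those words: "00010", "0010001110", "001001010", "00100110010", "00100110011", "00100111000", "00100111100", "0011010000"
Leaf count: 8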